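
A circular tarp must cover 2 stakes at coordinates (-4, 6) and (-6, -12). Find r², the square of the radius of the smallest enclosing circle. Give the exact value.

The smallest circle enclosing two points has them as diameter endpoints.
Centre = midpoint = (-5, -3); r² = |(-4, 6)−(-6, -12)|²/4 = 328/4 = 82.

82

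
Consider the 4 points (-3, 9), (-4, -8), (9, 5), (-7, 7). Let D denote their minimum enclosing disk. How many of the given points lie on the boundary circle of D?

By Welzl's lemma the MEC is supported by two points (diametrically opposite) or three points (on a circumcircle).
The minimum enclosing circle is determined by three boundary points: (-4, -8), (9, 5), (-7, 7).
Their circumcentre is (1/3, 2/3) with r² = 845/9.
The farthest remaining point (-3, 9) is at distance² 725/9 ≤ 845/9.
The points at distance exactly r from the centre are (-4, -8), (9, 5), (-7, 7) — 3 points.

3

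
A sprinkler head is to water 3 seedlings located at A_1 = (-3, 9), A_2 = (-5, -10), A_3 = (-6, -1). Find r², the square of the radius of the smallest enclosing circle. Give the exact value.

Side lengths²: A_1A_2² = 365, A_1A_3² = 109, A_2A_3² = 82.
Since A_1A_2² = 365 ≥ 109 + 82 = 191, the angle opposite A_1A_2 is not acute, so the smallest enclosing circle has A_1A_2 as diameter.
Centre = midpoint of A_1A_2 = (-4, -0.5), r² = 365/4 = 91.25.

91.25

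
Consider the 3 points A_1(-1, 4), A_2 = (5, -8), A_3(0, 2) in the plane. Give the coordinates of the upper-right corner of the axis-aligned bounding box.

x-range [-1, 5], y-range [-8, 4].
The upper-right corner is (5, 4).

(5, 4)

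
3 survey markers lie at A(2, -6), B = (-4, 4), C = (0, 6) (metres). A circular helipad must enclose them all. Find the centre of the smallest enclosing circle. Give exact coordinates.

Side lengths²: AB² = 136, AC² = 148, BC² = 20.
Since AC² = 148 < 136 + 20 = 156, the triangle is acute, so the smallest enclosing circle is the circumcircle.
Circumcentre = (7/13, -1/13), r² = 6290/169.
Centre = (7/13, -1/13).

(7/13, -1/13)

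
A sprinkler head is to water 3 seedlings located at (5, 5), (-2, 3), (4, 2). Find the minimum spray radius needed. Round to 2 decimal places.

Call the three points A, B, C in the order given.
Side lengths²: AB² = 53, AC² = 10, BC² = 37.
Since AB² = 53 ≥ 37 + 10 = 47, the angle opposite AB is not acute, so the smallest enclosing circle has AB as diameter.
Centre = midpoint of AB = (1.5, 4), r² = 53/4 = 13.25.
r = √(13.25) ≈ 3.64.

3.64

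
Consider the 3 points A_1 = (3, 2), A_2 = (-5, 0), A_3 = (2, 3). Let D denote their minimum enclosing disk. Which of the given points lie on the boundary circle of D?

A_1, A_2

Side lengths²: A_1A_2² = 68, A_1A_3² = 2, A_2A_3² = 58.
Since A_1A_2² = 68 ≥ 58 + 2 = 60, the angle opposite A_1A_2 is not acute, so the smallest enclosing circle has A_1A_2 as diameter.
Centre = midpoint of A_1A_2 = (-1, 1), r² = 68/4 = 17.
The points at distance exactly r from the centre are A_1, A_2 — 2 points.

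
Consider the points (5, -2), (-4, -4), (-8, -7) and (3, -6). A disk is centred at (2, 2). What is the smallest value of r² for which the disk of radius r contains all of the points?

The required radius is the distance from (2, 2) to the farthest point.
Squared distances: 25, 72, 181, 65.
Maximum is 181, attained at (-8, -7).

181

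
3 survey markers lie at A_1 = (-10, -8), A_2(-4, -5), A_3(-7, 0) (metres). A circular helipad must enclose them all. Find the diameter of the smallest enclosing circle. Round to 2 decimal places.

8.57

Side lengths²: A_1A_2² = 45, A_1A_3² = 73, A_2A_3² = 34.
Since A_1A_3² = 73 < 45 + 34 = 79, the triangle is acute, so the smallest enclosing circle is the circumcircle.
Circumcentre = (-213/26, -107/26), r² = 6205/338.
Diameter = 2r = 2√(6205/338) ≈ 8.57.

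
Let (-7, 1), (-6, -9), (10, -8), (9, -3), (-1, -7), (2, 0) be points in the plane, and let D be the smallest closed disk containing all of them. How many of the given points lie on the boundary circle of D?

2

The farthest pair is (-7, 1)–(10, -8) with squared distance 370. The circle on this segment as diameter has centre (1.5, -3.5) and r² = 370/4 = 92.5.
Check (-6, -9): distance² to centre = 86.5 ≤ 92.5, so it lies inside.
All remaining points lie in this disk, and no smaller disk contains both endpoints, so this is the minimum enclosing circle.
The points at distance exactly r from the centre are (-7, 1), (10, -8) — 2 points.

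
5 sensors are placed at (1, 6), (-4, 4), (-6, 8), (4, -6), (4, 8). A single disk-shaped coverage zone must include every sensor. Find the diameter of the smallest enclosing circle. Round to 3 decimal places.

A smallest enclosing disk is always determined by at most three of the input points on its boundary.
The farthest pair is (-6, 8)–(4, -6) with squared distance 296. The circle on this segment as diameter has centre (-1, 1) and r² = 296/4 = 74.
Check (1, 6): distance² to centre = 29 ≤ 74, so it lies inside.
All remaining points lie in this disk, and no smaller disk contains both endpoints, so this is the minimum enclosing circle.
Diameter = 2r = 2√74 ≈ 17.205.

17.205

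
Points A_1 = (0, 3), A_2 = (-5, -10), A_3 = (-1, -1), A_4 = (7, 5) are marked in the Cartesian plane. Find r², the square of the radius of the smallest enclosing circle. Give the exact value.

By Welzl's lemma the MEC is supported by two points (diametrically opposite) or three points (on a circumcircle).
The farthest pair is A_2–A_4 with squared distance 369. The circle on this segment as diameter has centre (1, -2.5) and r² = 369/4 = 92.25.
Check A_1: distance² to centre = 31.25 ≤ 92.25, so it lies inside.
All remaining points lie in this disk, and no smaller disk contains both endpoints, so this is the minimum enclosing circle.

92.25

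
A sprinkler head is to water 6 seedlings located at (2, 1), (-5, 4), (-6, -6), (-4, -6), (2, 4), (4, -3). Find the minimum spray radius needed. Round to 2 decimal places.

A smallest enclosing disk is always determined by at most three of the input points on its boundary.
The farthest pair is (-6, -6)–(2, 4) with squared distance 164. The circle on this segment as diameter has centre (-2, -1) and r² = 164/4 = 41.
Check (2, 1): distance² to centre = 20 ≤ 41, so it lies inside.
All remaining points lie in this disk, and no smaller disk contains both endpoints, so this is the minimum enclosing circle.
r = √41 ≈ 6.40.

6.40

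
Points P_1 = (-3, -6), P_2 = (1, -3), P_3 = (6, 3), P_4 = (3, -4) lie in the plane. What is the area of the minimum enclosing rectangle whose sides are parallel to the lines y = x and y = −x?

36

In coordinates u = x + y, v = x − y the rectangle is axis-aligned; the map (x,y)→(u,v) scales areas by 2.
u-values: -9, -2, 9, -1; range = 9 − (-9) = 18.
v-values: 3, 4, 3, 7; range = 7 − 3 = 4.
Area = (18 × 4) / 2 = 36.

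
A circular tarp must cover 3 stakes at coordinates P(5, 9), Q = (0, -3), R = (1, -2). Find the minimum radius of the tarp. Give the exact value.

6.5

Side lengths²: PQ² = 169, PR² = 137, QR² = 2.
Since PQ² = 169 ≥ 137 + 2 = 139, the angle opposite PQ is not acute, so the smallest enclosing circle has PQ as diameter.
Centre = midpoint of PQ = (2.5, 3), r² = 169/4 = 42.25.
r = √(42.25) = 6.5.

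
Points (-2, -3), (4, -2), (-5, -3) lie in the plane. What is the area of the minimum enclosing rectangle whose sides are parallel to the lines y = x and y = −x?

In coordinates u = x + y, v = x − y the rectangle is axis-aligned; the map (x,y)→(u,v) scales areas by 2.
u-values: -5, 2, -8; range = 2 − (-8) = 10.
v-values: 1, 6, -2; range = 6 − (-2) = 8.
Area = (10 × 8) / 2 = 40.

40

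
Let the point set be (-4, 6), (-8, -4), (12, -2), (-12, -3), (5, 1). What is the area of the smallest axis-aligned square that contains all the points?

The bounding box has width 24 and height 10.
An axis-aligned square enclosing the set must have side ≥ max(width, height).
So the minimum side is max(24, 10) = 24.
Area = 24² = 576.

576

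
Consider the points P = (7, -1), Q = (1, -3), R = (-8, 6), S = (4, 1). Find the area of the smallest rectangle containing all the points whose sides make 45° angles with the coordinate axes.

In coordinates u = x + y, v = x − y the rectangle is axis-aligned; the map (x,y)→(u,v) scales areas by 2.
u-values: 6, -2, -2, 5; range = 6 − (-2) = 8.
v-values: 8, 4, -14, 3; range = 8 − (-14) = 22.
Area = (8 × 22) / 2 = 88.

88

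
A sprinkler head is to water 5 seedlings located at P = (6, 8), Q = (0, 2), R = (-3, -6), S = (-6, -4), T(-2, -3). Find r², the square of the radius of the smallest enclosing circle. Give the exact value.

72.02

By Welzl's lemma the MEC is supported by two points (diametrically opposite) or three points (on a circumcircle).
The minimum enclosing circle is determined by three boundary points: P, R, S.
Their circumcentre is (0.1, 1.9) with r² = 72.02.
The farthest remaining point T is at distance² 28.42 ≤ 72.02.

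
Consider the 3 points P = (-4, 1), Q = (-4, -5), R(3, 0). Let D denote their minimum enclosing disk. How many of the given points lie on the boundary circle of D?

Side lengths²: PQ² = 36, PR² = 50, QR² = 74.
Since QR² = 74 < 50 + 36 = 86, the triangle is acute, so the smallest enclosing circle is the circumcircle.
Circumcentre = (-6/7, -2), r² = 925/49.
The points at distance exactly r from the centre are P, Q, R — 3 points.

3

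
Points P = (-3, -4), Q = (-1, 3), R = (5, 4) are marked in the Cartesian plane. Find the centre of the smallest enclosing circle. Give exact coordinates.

Side lengths²: PQ² = 53, PR² = 128, QR² = 37.
Since PR² = 128 ≥ 53 + 37 = 90, the angle opposite PR is not acute, so the smallest enclosing circle has PR as diameter.
Centre = midpoint of PR = (1, 0), r² = 128/4 = 32.
Centre = (1, 0).

(1, 0)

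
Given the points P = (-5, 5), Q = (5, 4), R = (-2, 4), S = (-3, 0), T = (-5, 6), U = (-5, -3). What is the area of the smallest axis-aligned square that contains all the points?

100

The bounding box has width 10 and height 9.
An axis-aligned square enclosing the set must have side ≥ max(width, height).
So the minimum side is max(10, 9) = 10.
Area = 10² = 100.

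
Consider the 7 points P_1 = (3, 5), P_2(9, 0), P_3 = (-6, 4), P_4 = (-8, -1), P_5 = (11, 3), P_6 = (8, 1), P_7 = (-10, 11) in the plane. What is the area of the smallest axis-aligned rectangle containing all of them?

252

x ranges over [-10, 11], width 21.
y ranges over [-1, 11], height 12.
Area = 21 × 12 = 252.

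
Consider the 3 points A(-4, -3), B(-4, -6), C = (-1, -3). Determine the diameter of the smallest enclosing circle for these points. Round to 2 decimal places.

Side lengths²: AB² = 9, AC² = 9, BC² = 18.
Since BC² = 18 ≥ 9 + 9 = 18, the angle opposite BC is not acute, so the smallest enclosing circle has BC as diameter.
Centre = midpoint of BC = (-2.5, -4.5), r² = 18/4 = 4.5.
Diameter = 2r = 2√(4.5) ≈ 4.24.

4.24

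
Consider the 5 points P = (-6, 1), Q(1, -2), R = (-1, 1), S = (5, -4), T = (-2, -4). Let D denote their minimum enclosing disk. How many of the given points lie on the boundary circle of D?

2

A smallest enclosing disk is always determined by at most three of the input points on its boundary.
The farthest pair is P–S with squared distance 146. The circle on this segment as diameter has centre (-0.5, -1.5) and r² = 146/4 = 36.5.
Check Q: distance² to centre = 2.5 ≤ 36.5, so it lies inside.
All remaining points lie in this disk, and no smaller disk contains both endpoints, so this is the minimum enclosing circle.
The points at distance exactly r from the centre are P, S — 2 points.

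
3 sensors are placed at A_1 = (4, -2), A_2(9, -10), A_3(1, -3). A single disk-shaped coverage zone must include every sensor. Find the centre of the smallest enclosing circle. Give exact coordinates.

(5, -6.5)

Side lengths²: A_1A_2² = 89, A_1A_3² = 10, A_2A_3² = 113.
Since A_2A_3² = 113 ≥ 89 + 10 = 99, the angle opposite A_2A_3 is not acute, so the smallest enclosing circle has A_2A_3 as diameter.
Centre = midpoint of A_2A_3 = (5, -6.5), r² = 113/4 = 28.25.
Centre = (5, -6.5).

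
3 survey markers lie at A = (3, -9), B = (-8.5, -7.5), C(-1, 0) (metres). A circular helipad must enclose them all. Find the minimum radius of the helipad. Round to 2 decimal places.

6.21

Side lengths²: AB² = 134.5, AC² = 97, BC² = 112.5.
Since AB² = 134.5 < 112.5 + 97 = 209.5, the triangle is acute, so the smallest enclosing circle is the circumcircle.
Circumcentre = (-32/13, -157/26), r² = 26093/676.
r = √(26093/676) ≈ 6.21.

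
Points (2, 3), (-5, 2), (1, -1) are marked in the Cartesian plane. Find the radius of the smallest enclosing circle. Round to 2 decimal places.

Call the three points A, B, C in the order given.
Side lengths²: AB² = 50, AC² = 17, BC² = 45.
Since AB² = 50 < 45 + 17 = 62, the triangle is acute, so the smallest enclosing circle is the circumcircle.
Circumcentre = (-25/18, 31/18), r² = 2125/162.
r = √(2125/162) ≈ 3.62.

3.62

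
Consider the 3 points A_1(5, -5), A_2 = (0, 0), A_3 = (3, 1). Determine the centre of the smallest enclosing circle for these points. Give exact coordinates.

Side lengths²: A_1A_2² = 50, A_1A_3² = 40, A_2A_3² = 10.
Since A_1A_2² = 50 ≥ 40 + 10 = 50, the angle opposite A_1A_2 is not acute, so the smallest enclosing circle has A_1A_2 as diameter.
Centre = midpoint of A_1A_2 = (2.5, -2.5), r² = 50/4 = 12.5.
Centre = (2.5, -2.5).

(2.5, -2.5)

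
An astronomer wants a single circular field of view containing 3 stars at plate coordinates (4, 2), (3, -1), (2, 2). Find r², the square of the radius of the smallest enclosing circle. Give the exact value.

Call the three points A, B, C in the order given.
Side lengths²: AB² = 10, AC² = 4, BC² = 10.
Since BC² = 10 < 10 + 4 = 14, the triangle is acute, so the smallest enclosing circle is the circumcircle.
Circumcentre = (3, 2/3), r² = 25/9.

25/9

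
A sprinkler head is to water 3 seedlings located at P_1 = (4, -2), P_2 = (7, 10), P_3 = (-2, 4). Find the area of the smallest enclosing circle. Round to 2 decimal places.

124.97

Side lengths²: P_1P_2² = 153, P_1P_3² = 72, P_2P_3² = 117.
Since P_1P_2² = 153 < 117 + 72 = 189, the triangle is acute, so the smallest enclosing circle is the circumcircle.
Circumcentre = (4.3, 4.3), r² = 39.78.
Area = π·r² = π·39.78 ≈ 124.97.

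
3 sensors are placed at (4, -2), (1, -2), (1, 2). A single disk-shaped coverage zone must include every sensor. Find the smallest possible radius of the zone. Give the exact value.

2.5

Call the three points A, B, C in the order given.
Side lengths²: AB² = 9, AC² = 25, BC² = 16.
Since AC² = 25 ≥ 16 + 9 = 25, the angle opposite AC is not acute, so the smallest enclosing circle has AC as diameter.
Centre = midpoint of AC = (2.5, 0), r² = 25/4 = 6.25.
r = √(6.25) = 2.5.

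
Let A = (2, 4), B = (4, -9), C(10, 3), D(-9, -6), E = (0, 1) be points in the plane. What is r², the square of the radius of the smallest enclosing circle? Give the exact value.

By Welzl's lemma the MEC is supported by two points (diametrically opposite) or three points (on a circumcircle).
The farthest pair is C–D with squared distance 442. The circle on this segment as diameter has centre (0.5, -1.5) and r² = 442/4 = 110.5.
Check A: distance² to centre = 32.5 ≤ 110.5, so it lies inside.
All remaining points lie in this disk, and no smaller disk contains both endpoints, so this is the minimum enclosing circle.

110.5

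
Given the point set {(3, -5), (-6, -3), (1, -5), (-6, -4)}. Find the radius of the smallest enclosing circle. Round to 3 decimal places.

4.610

The farthest pair is (3, -5)–(-6, -3) with squared distance 85. The circle on this segment as diameter has centre (-1.5, -4) and r² = 85/4 = 21.25.
Check (1, -5): distance² to centre = 7.25 ≤ 21.25, so it lies inside.
All remaining points lie in this disk, and no smaller disk contains both endpoints, so this is the minimum enclosing circle.
r = √(21.25) ≈ 4.610.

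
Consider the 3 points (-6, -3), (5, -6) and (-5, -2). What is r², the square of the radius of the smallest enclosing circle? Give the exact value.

32.5

Call the three points A, B, C in the order given.
Side lengths²: AB² = 130, AC² = 2, BC² = 116.
Since AB² = 130 ≥ 116 + 2 = 118, the angle opposite AB is not acute, so the smallest enclosing circle has AB as diameter.
Centre = midpoint of AB = (-0.5, -4.5), r² = 130/4 = 32.5.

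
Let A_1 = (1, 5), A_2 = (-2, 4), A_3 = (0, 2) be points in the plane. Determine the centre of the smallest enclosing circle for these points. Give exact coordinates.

Side lengths²: A_1A_2² = 10, A_1A_3² = 10, A_2A_3² = 8.
Since A_1A_3² = 10 < 10 + 8 = 18, the triangle is acute, so the smallest enclosing circle is the circumcircle.
Circumcentre = (-0.25, 3.75), r² = 3.125.
Centre = (-0.25, 3.75).

(-0.25, 3.75)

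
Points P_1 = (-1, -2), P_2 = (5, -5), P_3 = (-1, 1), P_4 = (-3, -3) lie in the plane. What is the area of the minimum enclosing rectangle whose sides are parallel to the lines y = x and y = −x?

In coordinates u = x + y, v = x − y the rectangle is axis-aligned; the map (x,y)→(u,v) scales areas by 2.
u-values: -3, 0, 0, -6; range = 0 − (-6) = 6.
v-values: 1, 10, -2, 0; range = 10 − (-2) = 12.
Area = (6 × 12) / 2 = 36.

36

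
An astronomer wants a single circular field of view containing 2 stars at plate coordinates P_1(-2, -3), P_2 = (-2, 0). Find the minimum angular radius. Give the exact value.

The smallest circle enclosing two points has them as diameter endpoints.
Centre = midpoint = (-2, -1.5); r² = |P_1P_2|²/4 = 9/4 = 2.25.
r = √(2.25) = 1.5.

1.5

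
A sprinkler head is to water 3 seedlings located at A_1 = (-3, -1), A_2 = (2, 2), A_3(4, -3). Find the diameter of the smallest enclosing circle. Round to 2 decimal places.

7.37

Side lengths²: A_1A_2² = 34, A_1A_3² = 53, A_2A_3² = 29.
Since A_1A_3² = 53 < 34 + 29 = 63, the triangle is acute, so the smallest enclosing circle is the circumcircle.
Circumcentre = (41/62, -89/62), r² = 26129/1922.
Diameter = 2r = 2√(26129/1922) ≈ 7.37.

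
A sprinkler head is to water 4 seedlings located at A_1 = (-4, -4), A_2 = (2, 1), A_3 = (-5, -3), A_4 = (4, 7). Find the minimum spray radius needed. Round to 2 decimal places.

6.80

The farthest pair is A_1–A_4 with squared distance 185. The circle on this segment as diameter has centre (0, 1.5) and r² = 185/4 = 46.25.
Check A_2: distance² to centre = 4.25 ≤ 46.25, so it lies inside.
All remaining points lie in this disk, and no smaller disk contains both endpoints, so this is the minimum enclosing circle.
r = √(46.25) ≈ 6.80.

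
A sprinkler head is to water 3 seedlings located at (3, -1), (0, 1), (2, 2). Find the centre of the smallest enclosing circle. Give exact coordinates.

(23/14, 3/14)

Call the three points A, B, C in the order given.
Side lengths²: AB² = 13, AC² = 10, BC² = 5.
Since AB² = 13 < 10 + 5 = 15, the triangle is acute, so the smallest enclosing circle is the circumcircle.
Circumcentre = (23/14, 3/14), r² = 325/98.
Centre = (23/14, 3/14).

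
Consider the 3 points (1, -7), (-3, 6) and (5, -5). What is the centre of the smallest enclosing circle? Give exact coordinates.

(1/12, -1/6)

Call the three points A, B, C in the order given.
Side lengths²: AB² = 185, AC² = 20, BC² = 185.
Since BC² = 185 < 185 + 20 = 205, the triangle is acute, so the smallest enclosing circle is the circumcircle.
Circumcentre = (1/12, -1/6), r² = 6845/144.
Centre = (1/12, -1/6).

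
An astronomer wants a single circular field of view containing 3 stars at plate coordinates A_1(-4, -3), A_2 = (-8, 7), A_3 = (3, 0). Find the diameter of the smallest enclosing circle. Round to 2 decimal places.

13.04

Side lengths²: A_1A_2² = 116, A_1A_3² = 58, A_2A_3² = 170.
Since A_2A_3² = 170 < 116 + 58 = 174, the triangle is acute, so the smallest enclosing circle is the circumcircle.
Circumcentre = (-106/41, 138/41), r² = 71485/1681.
Diameter = 2r = 2√(71485/1681) ≈ 13.04.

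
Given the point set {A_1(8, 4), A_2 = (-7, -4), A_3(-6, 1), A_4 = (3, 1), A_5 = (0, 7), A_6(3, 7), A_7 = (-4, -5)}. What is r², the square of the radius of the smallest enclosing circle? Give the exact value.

By Welzl's lemma the MEC is supported by two points (diametrically opposite) or three points (on a circumcircle).
The farthest pair is A_1–A_2 with squared distance 289. The circle on this segment as diameter has centre (0.5, 0) and r² = 289/4 = 72.25.
Check A_3: distance² to centre = 43.25 ≤ 72.25, so it lies inside.
All remaining points lie in this disk, and no smaller disk contains both endpoints, so this is the minimum enclosing circle.

72.25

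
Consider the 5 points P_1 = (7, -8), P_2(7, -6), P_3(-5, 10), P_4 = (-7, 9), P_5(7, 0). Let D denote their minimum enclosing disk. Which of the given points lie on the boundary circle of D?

P_1, P_4

By Welzl's lemma the MEC is supported by two points (diametrically opposite) or three points (on a circumcircle).
The farthest pair is P_1–P_4 with squared distance 485. The circle on this segment as diameter has centre (0, 0.5) and r² = 485/4 = 121.25.
Check P_2: distance² to centre = 91.25 ≤ 121.25, so it lies inside.
All remaining points lie in this disk, and no smaller disk contains both endpoints, so this is the minimum enclosing circle.
The points at distance exactly r from the centre are P_1, P_4 — 2 points.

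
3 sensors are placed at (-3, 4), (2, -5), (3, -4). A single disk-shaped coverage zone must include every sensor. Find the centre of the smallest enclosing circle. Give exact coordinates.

(-0.5, -0.5)

Call the three points A, B, C in the order given.
Side lengths²: AB² = 106, AC² = 100, BC² = 2.
Since AB² = 106 ≥ 100 + 2 = 102, the angle opposite AB is not acute, so the smallest enclosing circle has AB as diameter.
Centre = midpoint of AB = (-0.5, -0.5), r² = 106/4 = 26.5.
Centre = (-0.5, -0.5).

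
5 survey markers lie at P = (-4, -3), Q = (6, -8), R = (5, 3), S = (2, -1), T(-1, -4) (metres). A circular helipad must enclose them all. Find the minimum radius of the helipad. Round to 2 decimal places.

The minimum enclosing circle of a finite set is fixed by two of the points (as a diameter) or three (as a circumcircle).
The minimum enclosing circle is determined by three boundary points: P, Q, R.
Their circumcentre is (33/14, -39/14) with r² = 3965/98.
The farthest remaining point T is at distance² 1249/98 ≤ 3965/98.
r = √(3965/98) ≈ 6.36.

6.36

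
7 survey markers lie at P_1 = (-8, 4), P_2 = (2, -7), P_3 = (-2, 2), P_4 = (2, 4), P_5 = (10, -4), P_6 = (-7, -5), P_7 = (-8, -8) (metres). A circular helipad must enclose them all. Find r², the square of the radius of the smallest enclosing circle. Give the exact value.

8245/81

A smallest enclosing disk is always determined by at most three of the input points on its boundary.
The minimum enclosing circle is determined by three boundary points: P_1, P_5, P_7.
Their circumcentre is (1/9, -2) with r² = 8245/81.
The farthest remaining point P_6 is at distance² 4825/81 ≤ 8245/81.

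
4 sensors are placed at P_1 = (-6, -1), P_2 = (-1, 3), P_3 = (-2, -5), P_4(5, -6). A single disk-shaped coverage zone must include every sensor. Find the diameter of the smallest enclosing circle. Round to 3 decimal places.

By Welzl's lemma the MEC is supported by two points (diametrically opposite) or three points (on a circumcircle).
The minimum enclosing circle is determined by three boundary points: P_1, P_2, P_4.
Their circumcentre is (-13/46, -139/46) with r² = 38909/1058.
The farthest remaining point P_3 is at distance² 7261/1058 ≤ 38909/1058.
Diameter = 2r = 2√(38909/1058) ≈ 12.129.

12.129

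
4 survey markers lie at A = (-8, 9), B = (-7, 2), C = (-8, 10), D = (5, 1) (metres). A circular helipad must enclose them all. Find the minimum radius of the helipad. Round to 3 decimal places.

A smallest enclosing disk is always determined by at most three of the input points on its boundary.
The farthest pair is C–D with squared distance 250. The circle on this segment as diameter has centre (-1.5, 5.5) and r² = 250/4 = 62.5.
Check A: distance² to centre = 54.5 ≤ 62.5, so it lies inside.
All remaining points lie in this disk, and no smaller disk contains both endpoints, so this is the minimum enclosing circle.
r = √(62.5) ≈ 7.906.

7.906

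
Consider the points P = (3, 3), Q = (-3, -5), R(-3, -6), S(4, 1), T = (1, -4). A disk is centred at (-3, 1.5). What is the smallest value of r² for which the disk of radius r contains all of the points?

The required radius is the distance from (-3, 1.5) to the farthest point.
Squared distances: 38.25, 42.25, 56.25, 49.25, 46.25.
Maximum is 56.25, attained at R.

56.25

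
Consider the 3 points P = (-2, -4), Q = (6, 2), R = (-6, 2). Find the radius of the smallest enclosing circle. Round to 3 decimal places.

Side lengths²: PQ² = 100, PR² = 52, QR² = 144.
Since QR² = 144 < 100 + 52 = 152, the triangle is acute, so the smallest enclosing circle is the circumcircle.
Circumcentre = (0, 5/3), r² = 325/9.
r = √(325/9) ≈ 6.009.

6.009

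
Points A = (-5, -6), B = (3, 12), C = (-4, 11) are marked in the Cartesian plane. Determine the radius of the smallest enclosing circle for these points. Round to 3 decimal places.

Side lengths²: AB² = 388, AC² = 290, BC² = 50.
Since AB² = 388 ≥ 290 + 50 = 340, the angle opposite AB is not acute, so the smallest enclosing circle has AB as diameter.
Centre = midpoint of AB = (-1, 3), r² = 388/4 = 97.
r = √97 ≈ 9.849.

9.849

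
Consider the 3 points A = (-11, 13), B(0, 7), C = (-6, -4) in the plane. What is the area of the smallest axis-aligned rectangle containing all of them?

x ranges over [-11, 0], width 11.
y ranges over [-4, 13], height 17.
Area = 11 × 17 = 187.

187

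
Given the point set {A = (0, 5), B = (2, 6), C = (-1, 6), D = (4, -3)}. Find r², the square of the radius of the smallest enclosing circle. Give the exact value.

A smallest enclosing disk is always determined by at most three of the input points on its boundary.
The farthest pair is C–D with squared distance 106. The circle on this segment as diameter has centre (1.5, 1.5) and r² = 106/4 = 26.5.
Check A: distance² to centre = 14.5 ≤ 26.5, so it lies inside.
All remaining points lie in this disk, and no smaller disk contains both endpoints, so this is the minimum enclosing circle.

26.5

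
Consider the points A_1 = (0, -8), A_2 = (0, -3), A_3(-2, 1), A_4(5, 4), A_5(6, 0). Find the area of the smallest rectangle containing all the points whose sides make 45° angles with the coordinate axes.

93.5

In coordinates u = x + y, v = x − y the rectangle is axis-aligned; the map (x,y)→(u,v) scales areas by 2.
u-values: -8, -3, -1, 9, 6; range = 9 − (-8) = 17.
v-values: 8, 3, -3, 1, 6; range = 8 − (-3) = 11.
Area = (17 × 11) / 2 = 93.5.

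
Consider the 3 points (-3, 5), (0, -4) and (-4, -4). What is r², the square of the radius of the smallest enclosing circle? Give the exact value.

Call the three points A, B, C in the order given.
Side lengths²: AB² = 90, AC² = 82, BC² = 16.
Since AB² = 90 < 82 + 16 = 98, the triangle is acute, so the smallest enclosing circle is the circumcircle.
Circumcentre = (-2, 1/3), r² = 205/9.

205/9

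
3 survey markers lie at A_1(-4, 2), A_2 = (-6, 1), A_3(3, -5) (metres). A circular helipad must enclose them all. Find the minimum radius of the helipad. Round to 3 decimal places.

5.408

Side lengths²: A_1A_2² = 5, A_1A_3² = 98, A_2A_3² = 117.
Since A_2A_3² = 117 ≥ 98 + 5 = 103, the angle opposite A_2A_3 is not acute, so the smallest enclosing circle has A_2A_3 as diameter.
Centre = midpoint of A_2A_3 = (-1.5, -2), r² = 117/4 = 29.25.
r = √(29.25) ≈ 5.408.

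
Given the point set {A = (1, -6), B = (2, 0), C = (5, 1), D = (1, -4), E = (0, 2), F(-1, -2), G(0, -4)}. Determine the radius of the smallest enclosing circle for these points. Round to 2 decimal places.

4.25

The minimum enclosing circle of a finite set is fixed by two of the points (as a diameter) or three (as a circumcircle).
The minimum enclosing circle is determined by three boundary points: A, C, E.
Their circumcentre is (11/6, -11/6) with r² = 325/18.
The farthest remaining point F is at distance² 145/18 ≤ 325/18.
r = √(325/18) ≈ 4.25.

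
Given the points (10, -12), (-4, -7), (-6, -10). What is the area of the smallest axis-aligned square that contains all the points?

256

The bounding box has width 16 and height 5.
An axis-aligned square enclosing the set must have side ≥ max(width, height).
So the minimum side is max(16, 5) = 16.
Area = 16² = 256.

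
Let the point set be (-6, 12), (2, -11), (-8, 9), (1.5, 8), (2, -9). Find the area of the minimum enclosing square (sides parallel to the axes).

529

The bounding box has width 10 and height 23.
An axis-aligned square enclosing the set must have side ≥ max(width, height).
So the minimum side is max(10, 23) = 23.
Area = 23² = 529.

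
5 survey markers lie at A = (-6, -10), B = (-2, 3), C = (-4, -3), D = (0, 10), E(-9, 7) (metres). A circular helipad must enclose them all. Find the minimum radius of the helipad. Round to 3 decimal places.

10.440

A smallest enclosing disk is always determined by at most three of the input points on its boundary.
The farthest pair is A–D with squared distance 436. The circle on this segment as diameter has centre (-3, 0) and r² = 436/4 = 109.
Check B: distance² to centre = 10 ≤ 109, so it lies inside.
All remaining points lie in this disk, and no smaller disk contains both endpoints, so this is the minimum enclosing circle.
r = √109 ≈ 10.440.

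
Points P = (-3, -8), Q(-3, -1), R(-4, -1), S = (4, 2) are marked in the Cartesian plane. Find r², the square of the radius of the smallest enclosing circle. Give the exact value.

37.25

By Welzl's lemma the MEC is supported by two points (diametrically opposite) or three points (on a circumcircle).
The farthest pair is P–S with squared distance 149. The circle on this segment as diameter has centre (0.5, -3) and r² = 149/4 = 37.25.
Check Q: distance² to centre = 16.25 ≤ 37.25, so it lies inside.
All remaining points lie in this disk, and no smaller disk contains both endpoints, so this is the minimum enclosing circle.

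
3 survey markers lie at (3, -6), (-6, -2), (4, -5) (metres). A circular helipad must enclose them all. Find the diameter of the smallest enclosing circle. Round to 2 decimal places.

10.44

Call the three points A, B, C in the order given.
Side lengths²: AB² = 97, AC² = 2, BC² = 109.
Since BC² = 109 ≥ 97 + 2 = 99, the angle opposite BC is not acute, so the smallest enclosing circle has BC as diameter.
Centre = midpoint of BC = (-1, -3.5), r² = 109/4 = 27.25.
Diameter = 2r = 2√(27.25) ≈ 10.44.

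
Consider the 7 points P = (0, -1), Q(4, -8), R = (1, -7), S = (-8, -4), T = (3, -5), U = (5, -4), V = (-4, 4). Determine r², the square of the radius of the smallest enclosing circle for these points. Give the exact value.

2600/49

The minimum enclosing circle is determined by three boundary points: Q, S, V.
Their circumcentre is (-6/7, -18/7) with r² = 2600/49.
The farthest remaining point U is at distance² 1781/49 ≤ 2600/49.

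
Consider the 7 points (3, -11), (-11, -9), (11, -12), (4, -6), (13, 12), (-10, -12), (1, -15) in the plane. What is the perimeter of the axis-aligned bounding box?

Width = max x − min x = 13 − (-11) = 24.
Height = max y − min y = 12 − (-15) = 27.
Perimeter = 2(24 + 27) = 102.

102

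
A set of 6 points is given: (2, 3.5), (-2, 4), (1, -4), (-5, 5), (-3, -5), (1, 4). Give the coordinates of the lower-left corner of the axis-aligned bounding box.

(-5, -5)

x-range [-5, 2], y-range [-5, 5].
The lower-left corner is (-5, -5).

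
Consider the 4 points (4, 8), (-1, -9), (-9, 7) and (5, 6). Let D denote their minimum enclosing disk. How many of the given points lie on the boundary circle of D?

3

By Welzl's lemma the MEC is supported by two points (diametrically opposite) or three points (on a circumcircle).
The minimum enclosing circle is determined by three boundary points: (4, 8), (-1, -9), (-9, 7).
Their circumcentre is (-53/27, 14/27) with r² = 66725/729.
The farthest remaining point (5, 6) is at distance² 57248/729 ≤ 66725/729.
The points at distance exactly r from the centre are (4, 8), (-1, -9), (-9, 7) — 3 points.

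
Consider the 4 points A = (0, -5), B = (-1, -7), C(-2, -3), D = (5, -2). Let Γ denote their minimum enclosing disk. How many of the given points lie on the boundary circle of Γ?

3

A smallest enclosing disk is always determined by at most three of the input points on its boundary.
The minimum enclosing circle is determined by three boundary points: B, C, D.
Their circumcentre is (101/58, -243/58) with r² = 25925/1682.
The farthest remaining point A is at distance² 6205/1682 ≤ 25925/1682.
The points at distance exactly r from the centre are B, C, D — 3 points.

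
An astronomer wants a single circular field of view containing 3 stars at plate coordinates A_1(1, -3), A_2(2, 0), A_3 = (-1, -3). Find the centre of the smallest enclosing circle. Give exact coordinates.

(0.5, -1.5)

Side lengths²: A_1A_2² = 10, A_1A_3² = 4, A_2A_3² = 18.
Since A_2A_3² = 18 ≥ 10 + 4 = 14, the angle opposite A_2A_3 is not acute, so the smallest enclosing circle has A_2A_3 as diameter.
Centre = midpoint of A_2A_3 = (0.5, -1.5), r² = 18/4 = 4.5.
Centre = (0.5, -1.5).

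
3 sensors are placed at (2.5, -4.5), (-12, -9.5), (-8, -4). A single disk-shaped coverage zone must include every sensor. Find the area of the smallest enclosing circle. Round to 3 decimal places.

184.765

Call the three points A, B, C in the order given.
Side lengths²: AB² = 235.25, AC² = 110.5, BC² = 46.25.
Since AB² = 235.25 ≥ 110.5 + 46.25 = 156.75, the angle opposite AB is not acute, so the smallest enclosing circle has AB as diameter.
Centre = midpoint of AB = (-4.75, -7), r² = 235.25/4 = 58.8125.
Area = π·r² = π·58.8125 ≈ 184.765.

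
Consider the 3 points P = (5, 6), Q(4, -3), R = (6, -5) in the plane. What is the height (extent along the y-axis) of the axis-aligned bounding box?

11

max y = 6, min y = -5, so height = 11.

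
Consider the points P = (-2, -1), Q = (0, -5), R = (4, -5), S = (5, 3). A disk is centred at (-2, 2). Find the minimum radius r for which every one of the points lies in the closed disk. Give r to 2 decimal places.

The required radius is the distance from (-2, 2) to the farthest point.
Squared distances: 9, 53, 85, 50.
Maximum is 85, attained at R.
r = √85 ≈ 9.22.

9.22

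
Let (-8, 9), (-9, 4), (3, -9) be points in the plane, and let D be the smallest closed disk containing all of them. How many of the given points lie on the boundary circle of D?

2

Call the three points A, B, C in the order given.
Side lengths²: AB² = 26, AC² = 445, BC² = 313.
Since AC² = 445 ≥ 313 + 26 = 339, the angle opposite AC is not acute, so the smallest enclosing circle has AC as diameter.
Centre = midpoint of AC = (-2.5, 0), r² = 445/4 = 111.25.
The points at distance exactly r from the centre are (-8, 9), (3, -9) — 2 points.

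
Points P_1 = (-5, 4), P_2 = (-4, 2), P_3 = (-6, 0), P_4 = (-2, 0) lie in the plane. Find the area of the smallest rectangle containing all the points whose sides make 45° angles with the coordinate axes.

In coordinates u = x + y, v = x − y the rectangle is axis-aligned; the map (x,y)→(u,v) scales areas by 2.
u-values: -1, -2, -6, -2; range = -1 − (-6) = 5.
v-values: -9, -6, -6, -2; range = -2 − (-9) = 7.
Area = (5 × 7) / 2 = 17.5.

17.5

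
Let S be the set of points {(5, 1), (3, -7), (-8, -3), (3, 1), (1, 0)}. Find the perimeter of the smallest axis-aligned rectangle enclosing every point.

Width = max x − min x = 5 − (-8) = 13.
Height = max y − min y = 1 − (-7) = 8.
Perimeter = 2(13 + 8) = 42.

42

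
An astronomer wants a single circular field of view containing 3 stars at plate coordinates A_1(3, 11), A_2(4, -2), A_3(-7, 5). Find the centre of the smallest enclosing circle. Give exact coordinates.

(0.25, 4.25)

Side lengths²: A_1A_2² = 170, A_1A_3² = 136, A_2A_3² = 170.
Since A_2A_3² = 170 < 170 + 136 = 306, the triangle is acute, so the smallest enclosing circle is the circumcircle.
Circumcentre = (0.25, 4.25), r² = 53.125.
Centre = (0.25, 4.25).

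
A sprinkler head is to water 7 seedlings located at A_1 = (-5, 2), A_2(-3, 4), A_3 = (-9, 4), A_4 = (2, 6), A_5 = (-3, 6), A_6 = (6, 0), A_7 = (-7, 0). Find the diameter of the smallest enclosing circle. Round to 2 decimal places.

The farthest pair is A_3–A_6 with squared distance 241. The circle on this segment as diameter has centre (-1.5, 2) and r² = 241/4 = 60.25.
Check A_1: distance² to centre = 12.25 ≤ 60.25, so it lies inside.
All remaining points lie in this disk, and no smaller disk contains both endpoints, so this is the minimum enclosing circle.
Diameter = 2r = 2√(60.25) ≈ 15.52.

15.52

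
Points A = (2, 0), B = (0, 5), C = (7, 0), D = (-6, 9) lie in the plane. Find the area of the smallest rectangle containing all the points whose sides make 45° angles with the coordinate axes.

In coordinates u = x + y, v = x − y the rectangle is axis-aligned; the map (x,y)→(u,v) scales areas by 2.
u-values: 2, 5, 7, 3; range = 7 − 2 = 5.
v-values: 2, -5, 7, -15; range = 7 − (-15) = 22.
Area = (5 × 22) / 2 = 55.

55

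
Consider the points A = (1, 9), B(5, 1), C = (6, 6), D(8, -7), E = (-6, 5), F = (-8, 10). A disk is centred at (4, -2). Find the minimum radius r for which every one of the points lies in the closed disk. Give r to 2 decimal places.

The required radius is the distance from (4, -2) to the farthest point.
Squared distances: 130, 10, 68, 41, 149, 288.
Maximum is 288, attained at F.
r = √288 ≈ 16.97.

16.97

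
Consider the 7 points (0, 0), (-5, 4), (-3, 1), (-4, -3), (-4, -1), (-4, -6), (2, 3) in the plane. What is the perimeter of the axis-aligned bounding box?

Width = max x − min x = 2 − (-5) = 7.
Height = max y − min y = 4 − (-6) = 10.
Perimeter = 2(7 + 10) = 34.

34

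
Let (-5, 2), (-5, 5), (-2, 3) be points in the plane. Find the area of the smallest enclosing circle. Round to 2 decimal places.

11.34

Call the three points A, B, C in the order given.
Side lengths²: AB² = 9, AC² = 10, BC² = 13.
Since BC² = 13 < 10 + 9 = 19, the triangle is acute, so the smallest enclosing circle is the circumcircle.
Circumcentre = (-23/6, 3.5), r² = 65/18.
Area = π·r² = π·65/18 ≈ 11.34.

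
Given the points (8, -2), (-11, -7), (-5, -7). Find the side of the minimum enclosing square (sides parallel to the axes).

The bounding box has width 19 and height 5.
An axis-aligned square enclosing the set must have side ≥ max(width, height).
So the minimum side is max(19, 5) = 19.

19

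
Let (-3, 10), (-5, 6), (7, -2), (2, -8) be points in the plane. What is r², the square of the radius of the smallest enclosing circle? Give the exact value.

By Welzl's lemma the MEC is supported by two points (diametrically opposite) or three points (on a circumcircle).
The farthest pair is (-3, 10)–(2, -8) with squared distance 349. The circle on this segment as diameter has centre (-0.5, 1) and r² = 349/4 = 87.25.
Check (-5, 6): distance² to centre = 45.25 ≤ 87.25, so it lies inside.
All remaining points lie in this disk, and no smaller disk contains both endpoints, so this is the minimum enclosing circle.

87.25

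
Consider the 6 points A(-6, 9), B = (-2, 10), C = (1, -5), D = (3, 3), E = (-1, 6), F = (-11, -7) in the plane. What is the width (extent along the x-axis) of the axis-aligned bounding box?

max x = 3, min x = -11, so width = 14.

14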